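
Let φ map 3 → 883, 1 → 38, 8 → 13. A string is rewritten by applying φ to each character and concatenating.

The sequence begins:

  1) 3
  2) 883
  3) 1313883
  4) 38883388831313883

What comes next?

Replace each of the 17 characters of 38883388831313883 in place — 883 13 13 13 883 883 13 13 13 883 38 883 38 883 13 13 883 — and concatenate.

88313131388388313131388338883388831313883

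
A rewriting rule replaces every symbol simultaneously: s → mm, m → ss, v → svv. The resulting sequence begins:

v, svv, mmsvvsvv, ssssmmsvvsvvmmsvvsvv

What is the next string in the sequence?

Rewriting the 20 symbols of ssssmmsvvsvvmmsvvsvv one by one yields mm mm mm mm ss ss mm svv svv mm svv svv ss ss mm svv svv mm svv svv; concatenated:

mmmmmmmmssssmmsvvsvvmmsvvsvvssssmmsvvsvvmmsvvsvv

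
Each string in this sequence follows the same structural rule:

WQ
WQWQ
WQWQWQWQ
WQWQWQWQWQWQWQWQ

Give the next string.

WQWQWQWQWQWQWQWQWQWQWQWQWQWQWQWQ

s(k+1) = s(k)·s(k) — each term doubles the last.
So the next term is two copies of WQWQWQWQWQWQWQWQ.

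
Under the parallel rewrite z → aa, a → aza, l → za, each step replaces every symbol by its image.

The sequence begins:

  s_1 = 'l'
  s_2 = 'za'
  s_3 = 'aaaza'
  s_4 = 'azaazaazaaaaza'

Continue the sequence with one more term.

azaaaazaazaaaazaazaaaazaazaazaazaaaaza

Applying the rule to each of the 14 symbols of azaazaazaaaaza gives the pieces aza aa aza aza aa aza aza aa aza aza aza aza aa aza, which concatenate to the answer.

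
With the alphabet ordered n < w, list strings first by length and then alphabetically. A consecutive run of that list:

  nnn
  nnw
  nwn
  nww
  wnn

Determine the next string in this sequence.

Find the rightmost character of wnn below w, bump it to the next letter, and reset everything to its right to n.

wnw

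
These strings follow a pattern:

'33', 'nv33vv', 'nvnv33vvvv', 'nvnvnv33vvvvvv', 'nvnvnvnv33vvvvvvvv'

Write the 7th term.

nvnvnvnvnvnv33vvvvvvvvvvvv

s(k+1) = nv·s(k)·vv, so each term gains nv as a prefix and vv as a suffix.
From nvnvnvnv33vvvvvvvv, 2 further steps: nvnvnvnv33vvvvvvvv → nvnvnvnvnv33vvvvvvvvvv → (answer).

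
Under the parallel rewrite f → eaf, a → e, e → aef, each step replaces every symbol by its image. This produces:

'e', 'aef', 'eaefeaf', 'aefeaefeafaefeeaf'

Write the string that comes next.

Replace each of the 17 characters of aefeaefeafaefeeaf in place — e aef eaf aef e aef eaf aef e eaf e aef eaf aef aef e eaf — and concatenate.

eaefeafaefeaefeafaefeeafeaefeafaefaefeeaf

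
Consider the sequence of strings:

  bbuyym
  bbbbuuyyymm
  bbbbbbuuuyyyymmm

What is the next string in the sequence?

bbbbbbbbuuuuyyyyymmmm

The n-th term is 2n b's then n u's then n+1 y's then n m's (n = 1, 2, …).
Setting n = 4 gives 8, 4, 5, 4 characters in each block.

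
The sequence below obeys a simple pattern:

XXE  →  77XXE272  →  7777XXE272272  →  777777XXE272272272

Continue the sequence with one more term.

77777777XXE272272272272

Each term wraps the previous one in 77 on the left and 272 on the right.
One more step from 777777XXE272272272 gives the answer.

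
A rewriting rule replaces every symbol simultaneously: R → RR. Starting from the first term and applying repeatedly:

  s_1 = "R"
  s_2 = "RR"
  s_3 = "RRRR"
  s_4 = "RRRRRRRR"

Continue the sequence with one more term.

Expanding RRRRRRRR: R→RR, R→RR, R→RR, R→RR, R→RR, R→RR, R→RR, R→RR. Concatenated: RR RR RR RR RR RR RR RR.

RRRRRRRRRRRRRRRR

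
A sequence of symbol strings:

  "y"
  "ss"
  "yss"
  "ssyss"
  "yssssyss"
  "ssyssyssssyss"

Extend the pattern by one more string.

Each term (from the third on) is the two preceding terms concatenated in order: term 3 = y·ss = yss.
Continuing: yssssyss · ssyssyssssyss gives term 7.

yssssyssssyssyssssyss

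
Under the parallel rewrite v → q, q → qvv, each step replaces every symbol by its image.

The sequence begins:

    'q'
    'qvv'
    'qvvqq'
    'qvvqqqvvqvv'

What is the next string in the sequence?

Rewriting each symbol of qvvqqqvvqvv: q→qvv, v→q, v→q, q→qvv, q→qvv, q→qvv, v→q, v→q, q→qvv, v→q, v→q, which concatenates to qvv q q qvv qvv qvv q q qvv q q.

qvvqqqvvqvvqvvqqqvvqq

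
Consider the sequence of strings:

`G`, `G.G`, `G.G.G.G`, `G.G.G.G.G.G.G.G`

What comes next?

G.G.G.G.G.G.G.G.G.G.G.G.G.G.G.G

Every step duplicates the string with '.' between the halves.
One more doubling of G.G.G.G.G.G.G.G gives the answer.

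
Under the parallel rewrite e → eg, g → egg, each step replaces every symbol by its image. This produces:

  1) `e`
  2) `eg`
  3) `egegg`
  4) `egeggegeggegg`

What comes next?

Applying the rule to each of the 13 symbols of egeggegeggegg gives the pieces eg egg eg egg egg eg egg eg egg egg eg egg egg, which concatenate to the answer.

egeggegeggeggegeggegeggeggegeggegg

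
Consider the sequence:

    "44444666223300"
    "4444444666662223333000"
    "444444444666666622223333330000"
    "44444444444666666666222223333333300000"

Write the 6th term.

Reading off run lengths: 4 runs 5, 7, 9, 11; 6 runs 3, 5, 7, 9; 2 runs 2, 3, 4, 5; 3 runs 2, 4, 6, 8; 0 runs 2, 3, 4, 5 — each is linear in n, where the shown terms are n = 2, 3, 4, 5.
At n = 7 the blocks have lengths 15, 13, 7, 12, 7.

444444444444444666666666666622222223333333333330000000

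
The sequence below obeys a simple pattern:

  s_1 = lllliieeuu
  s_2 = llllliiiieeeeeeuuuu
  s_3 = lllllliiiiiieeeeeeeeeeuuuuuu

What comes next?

llllllliiiiiiiieeeeeeeeeeeeeeuuuuuuuu

Reading off run lengths: l runs 4, 5, 6; i runs 2, 4, 6; e runs 2, 6, 10; u runs 2, 4, 6 — each is linear in n (n = 1, 2, …).
For the next term, n = 4, so the run lengths are 7, 8, 14, 8.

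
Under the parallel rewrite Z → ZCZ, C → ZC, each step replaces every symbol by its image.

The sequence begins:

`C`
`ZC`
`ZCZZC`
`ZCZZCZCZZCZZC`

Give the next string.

ZCZZCZCZZCZZCZCZZCZCZZCZZCZCZZCZZC

Applying the rule to each of the 13 symbols of ZCZZCZCZZCZZC gives the pieces ZCZ ZC ZCZ ZCZ ZC ZCZ ZC ZCZ ZCZ ZC ZCZ ZCZ ZC, which concatenate to the answer.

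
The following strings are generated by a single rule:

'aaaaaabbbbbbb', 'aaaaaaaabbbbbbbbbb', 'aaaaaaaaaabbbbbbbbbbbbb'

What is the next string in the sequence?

aaaaaaaaaaaabbbbbbbbbbbbbbbb

Term n consists of 2n+2 a's, followed by 3n+1 b's, where the shown terms are n = 2, 3, 4.
For the next term, n = 5, so the run lengths are 12, 16.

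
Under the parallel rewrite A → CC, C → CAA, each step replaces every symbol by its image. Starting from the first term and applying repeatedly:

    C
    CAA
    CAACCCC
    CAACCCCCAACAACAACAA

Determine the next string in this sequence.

Applying the rule to each of the 19 symbols of CAACCCCCAACAACAACAA gives the pieces CAA CC CC CAA CAA CAA CAA CAA CC CC CAA CC CC CAA CC CC CAA CC CC, which concatenate to the answer.

CAACCCCCAACAACAACAACAACCCCCAACCCCCAACCCCCAACCCC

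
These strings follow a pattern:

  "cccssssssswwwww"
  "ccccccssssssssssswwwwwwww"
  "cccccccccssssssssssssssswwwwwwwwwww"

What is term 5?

Reading off run lengths: c runs 3, 6, 9; s runs 7, 11, 15; w runs 5, 8, 11 — each is linear in n (n = 1, 2, …).
For term 5, n = 5, so the run lengths are 15, 23, 17.

cccccccccccccccssssssssssssssssssssssswwwwwwwwwwwwwwwww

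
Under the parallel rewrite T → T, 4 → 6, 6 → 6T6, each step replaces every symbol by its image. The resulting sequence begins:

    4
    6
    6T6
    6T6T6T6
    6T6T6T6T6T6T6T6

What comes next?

Rewriting the 15 symbols of 6T6T6T6T6T6T6T6 one by one yields 6T6 T 6T6 T 6T6 T 6T6 T 6T6 T 6T6 T 6T6 T 6T6; concatenated:

6T6T6T6T6T6T6T6T6T6T6T6T6T6T6T6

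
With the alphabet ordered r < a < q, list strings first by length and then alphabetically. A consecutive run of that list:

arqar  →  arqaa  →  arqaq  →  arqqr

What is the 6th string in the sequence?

Stepping forward 2 times from arqqr: arqqr → arqqa, then the target.

arqqq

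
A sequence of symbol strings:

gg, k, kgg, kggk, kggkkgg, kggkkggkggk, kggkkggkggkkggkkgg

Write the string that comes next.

kggkkggkggkkggkkggkggkkggkggk

From term 3 onward, concatenate the last term with the second-to-last: k·gg = kgg, kgg·k = kggk, …
Continuing: kggkkggkggkkggkkgg · kggkkggkggk gives term 8.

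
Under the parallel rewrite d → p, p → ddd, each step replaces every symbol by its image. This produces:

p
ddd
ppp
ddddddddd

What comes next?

ppppppppp

Expanding ddddddddd: d→p, d→p, d→p, d→p, d→p, d→p, d→p, d→p, d→p. Concatenated: p p p p p p p p p.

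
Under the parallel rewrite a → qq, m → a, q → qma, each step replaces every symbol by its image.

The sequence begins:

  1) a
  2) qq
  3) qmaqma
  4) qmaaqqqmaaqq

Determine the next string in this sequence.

qmaaqqqqqmaqmaqmaaqqqqqmaqma

Expanding qmaaqqqmaaqq: q→qma, m→a, a→qq, a→qq, q→qma, q→qma, q→qma, m→a, a→qq, a→qq, q→qma, q→qma. Concatenated: qma a qq qq qma qma qma a qq qq qma qma.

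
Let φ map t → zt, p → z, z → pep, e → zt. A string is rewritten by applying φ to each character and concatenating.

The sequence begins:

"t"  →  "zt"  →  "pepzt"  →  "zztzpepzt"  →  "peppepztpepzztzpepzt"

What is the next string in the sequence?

φ(peppepztpepzztzpepzt) expands symbol-by-symbol to z zt z z zt z pep zt z zt z pep pep zt pep z zt z pep zt; joining the 20 pieces gives the next term.

zztzzztzpepztzztzpeppepztpepzztzpepzt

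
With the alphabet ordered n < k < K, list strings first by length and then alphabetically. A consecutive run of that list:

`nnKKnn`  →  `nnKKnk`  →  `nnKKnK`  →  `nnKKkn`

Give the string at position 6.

nnKKkK

Advancing 2 positions from nnKKkn through nnKKkn → nnKKkk reaches term 6.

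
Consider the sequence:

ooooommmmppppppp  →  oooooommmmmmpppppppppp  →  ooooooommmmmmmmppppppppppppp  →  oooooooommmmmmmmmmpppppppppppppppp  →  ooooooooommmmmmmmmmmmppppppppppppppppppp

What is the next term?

Each string has the form o^{n+3} m^{2n} p^{3n+1}, where the shown terms are n = 2, 3, 4, 5, 6.
Setting n = 7 gives 10, 14, 22 characters in each block.

oooooooooommmmmmmmmmmmmmpppppppppppppppppppppp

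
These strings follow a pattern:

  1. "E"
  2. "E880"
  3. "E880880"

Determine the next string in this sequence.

Every step adds 880 to the end: s(k+1) = s(k)·880.
Applying this once more to E880880:

E880880880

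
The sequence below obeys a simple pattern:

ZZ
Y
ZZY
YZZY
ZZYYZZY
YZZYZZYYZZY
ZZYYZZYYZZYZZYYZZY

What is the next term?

From term 3 onward, concatenate the second-to-last term with the last: ZZ·Y = ZZY, Y·ZZY = YZZY, …
So term 8 is YZZYZZYYZZY·ZZYYZZYYZZYZZYYZZY.

YZZYZZYYZZYZZYYZZYYZZYZZYYZZY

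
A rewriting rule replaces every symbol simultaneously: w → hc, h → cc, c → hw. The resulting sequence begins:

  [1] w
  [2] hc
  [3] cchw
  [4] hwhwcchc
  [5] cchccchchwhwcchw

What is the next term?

hwhwcchwhwhwcchwcchccchchwhwcchc

φ(cchccchchwhwcchw) expands symbol-by-symbol to hw hw cc hw hw hw cc hw cc hc cc hc hw hw cc hc; joining the 16 pieces gives the next term.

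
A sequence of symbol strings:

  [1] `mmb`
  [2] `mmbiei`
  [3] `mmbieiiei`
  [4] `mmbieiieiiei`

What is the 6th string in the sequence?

The strings grow by a fixed suffix iei each time.
From mmbieiieiiei, 2 further steps: mmbieiieiiei → mmbieiieiieiiei → (answer).

mmbieiieiieiieiiei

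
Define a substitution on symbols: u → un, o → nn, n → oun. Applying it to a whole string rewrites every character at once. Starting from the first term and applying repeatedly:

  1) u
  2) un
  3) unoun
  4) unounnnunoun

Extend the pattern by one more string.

Expanding unounnnunoun: u→un, n→oun, o→nn, u→un, n→oun, n→oun, n→oun, u→un, n→oun, o→nn, u→un, n→oun. Concatenated: un oun nn un oun oun oun un oun nn un oun.

unounnnunounounoununounnnunoun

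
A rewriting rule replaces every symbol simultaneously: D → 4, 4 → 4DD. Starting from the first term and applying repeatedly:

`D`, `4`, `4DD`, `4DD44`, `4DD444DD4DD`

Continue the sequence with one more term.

4DD444DD4DD4DD444DD44

Rewriting each symbol of 4DD444DD4DD: 4→4DD, D→4, D→4, 4→4DD, 4→4DD, 4→4DD, D→4, D→4, 4→4DD, D→4, D→4, which concatenates to 4DD 4 4 4DD 4DD 4DD 4 4 4DD 4 4.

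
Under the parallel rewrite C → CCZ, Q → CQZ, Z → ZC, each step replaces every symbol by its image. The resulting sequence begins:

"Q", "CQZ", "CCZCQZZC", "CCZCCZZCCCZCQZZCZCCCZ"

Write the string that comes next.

Rewriting the 21 symbols of CCZCCZZCCCZCQZZCZCCCZ one by one yields CCZ CCZ ZC CCZ CCZ ZC ZC CCZ CCZ CCZ ZC CCZ CQZ ZC ZC CCZ ZC CCZ CCZ CCZ ZC; concatenated:

CCZCCZZCCCZCCZZCZCCCZCCZCCZZCCCZCQZZCZCCCZZCCCZCCZCCZZC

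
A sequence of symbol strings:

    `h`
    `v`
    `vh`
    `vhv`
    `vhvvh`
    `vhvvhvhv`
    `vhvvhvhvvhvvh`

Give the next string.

vhvvhvhvvhvvhvhvvhvhv

This is a Fibonacci-style word recurrence s(k) = s(k−1)·s(k−2): e.g. v·h = vh.
Continuing: vhvvhvhvvhvvh · vhvvhvhv gives term 8.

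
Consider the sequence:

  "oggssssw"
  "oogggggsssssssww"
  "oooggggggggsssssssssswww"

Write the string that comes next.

The n-th term is n o's then 3n-1 g's then 3n+1 s's then n w's (n = 1, 2, …).
At n = 4 the blocks have lengths 4, 11, 13, 4.

oooogggggggggggssssssssssssswwww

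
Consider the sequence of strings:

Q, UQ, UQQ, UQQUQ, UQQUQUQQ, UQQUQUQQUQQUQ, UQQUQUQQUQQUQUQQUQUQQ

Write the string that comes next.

From term 3 onward, concatenate the last term with the second-to-last: UQ·Q = UQQ, UQQ·UQ = UQQUQ, …
So term 8 is UQQUQUQQUQQUQUQQUQUQQ·UQQUQUQQUQQUQ.

UQQUQUQQUQQUQUQQUQUQQUQQUQUQQUQQUQ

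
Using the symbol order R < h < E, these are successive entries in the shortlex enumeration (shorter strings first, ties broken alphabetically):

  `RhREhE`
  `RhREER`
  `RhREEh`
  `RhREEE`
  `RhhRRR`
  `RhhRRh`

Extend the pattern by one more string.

Treat RhhRRh as a base-3 numeral over the given alphabet and add one, carrying through any trailing E's.

RhhRRE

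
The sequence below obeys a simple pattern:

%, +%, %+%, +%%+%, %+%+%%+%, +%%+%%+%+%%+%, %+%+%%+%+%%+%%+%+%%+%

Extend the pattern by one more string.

+%%+%%+%+%%+%%+%+%%+%+%%+%%+%+%%+%

From term 3 onward, concatenate the second-to-last term with the last: %·+% = %+%, +%·%+% = +%%+%, …
So term 8 is +%%+%%+%+%%+%·%+%+%%+%+%%+%%+%+%%+%.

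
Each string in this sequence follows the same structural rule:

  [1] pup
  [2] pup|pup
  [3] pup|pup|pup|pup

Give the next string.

pup|pup|pup|pup|pup|pup|pup|pup

Every step duplicates the string with '|' between the halves.
One more doubling of pup|pup|pup|pup gives the answer.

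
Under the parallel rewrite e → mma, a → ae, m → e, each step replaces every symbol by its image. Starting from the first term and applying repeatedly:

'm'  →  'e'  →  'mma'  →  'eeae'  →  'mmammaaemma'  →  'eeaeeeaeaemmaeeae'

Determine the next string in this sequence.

mmammaaemmammammaaemmaaemmaeeaemmammaaemma

φ(eeaeeeaeaemmaeeae) expands symbol-by-symbol to mma mma ae mma mma mma ae mma ae mma e e ae mma mma ae mma; joining the 17 pieces gives the next term.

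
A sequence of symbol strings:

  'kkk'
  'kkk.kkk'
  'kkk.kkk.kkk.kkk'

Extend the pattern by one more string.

s(k+1) = s(k)·.·s(k) — each term doubles the last with '.' between the halves.
Doubling kkk.kkk.kkk.kkk with '.' between the halves:

kkk.kkk.kkk.kkk.kkk.kkk.kkk.kkk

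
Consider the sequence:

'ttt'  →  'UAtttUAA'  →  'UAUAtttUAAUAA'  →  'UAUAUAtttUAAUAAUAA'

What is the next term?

UAUAUAUAtttUAAUAAUAAUAA

Every step adds UA to the front and UAA to the end of the previous string.
One more step from UAUAUAtttUAAUAAUAA gives the answer.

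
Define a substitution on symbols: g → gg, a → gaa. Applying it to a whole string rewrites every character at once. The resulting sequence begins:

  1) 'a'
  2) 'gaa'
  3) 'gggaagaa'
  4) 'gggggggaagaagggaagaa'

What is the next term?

gggggggggggggggaagaagggaagaagggggggaagaagggaagaa

φ(gggggggaagaagggaagaa) expands symbol-by-symbol to gg gg gg gg gg gg gg gaa gaa gg gaa gaa gg gg gg gaa gaa gg gaa gaa; joining the 20 pieces gives the next term.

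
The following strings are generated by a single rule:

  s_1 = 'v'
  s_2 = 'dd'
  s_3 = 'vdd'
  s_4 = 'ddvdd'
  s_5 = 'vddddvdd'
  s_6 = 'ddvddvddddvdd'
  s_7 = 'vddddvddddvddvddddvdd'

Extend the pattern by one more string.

From term 3 onward, concatenate the second-to-last term with the last: v·dd = vdd, dd·vdd = ddvdd, …
The next term joins ddvddvddddvdd and vddddvddddvddvddddvdd.

ddvddvddddvddvddddvddddvddvddddvdd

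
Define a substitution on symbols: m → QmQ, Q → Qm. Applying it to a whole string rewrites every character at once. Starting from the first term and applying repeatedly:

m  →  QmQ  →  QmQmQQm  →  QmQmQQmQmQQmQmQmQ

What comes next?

QmQmQQmQmQQmQmQmQQmQmQQmQmQmQQmQmQQmQmQQm

Applying the rule to each of the 17 symbols of QmQmQQmQmQQmQmQmQ gives the pieces Qm QmQ Qm QmQ Qm Qm QmQ Qm QmQ Qm Qm QmQ Qm QmQ Qm QmQ Qm, which concatenate to the answer.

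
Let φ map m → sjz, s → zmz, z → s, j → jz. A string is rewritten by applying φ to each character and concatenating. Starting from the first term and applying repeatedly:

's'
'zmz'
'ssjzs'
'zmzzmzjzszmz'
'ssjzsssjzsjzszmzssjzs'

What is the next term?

zmzzmzjzszmzzmzzmzjzszmzjzszmzssjzszmzzmzjzszmz

Applying the rule to each of the 21 symbols of ssjzsssjzsjzszmzssjzs gives the pieces zmz zmz jz s zmz zmz zmz jz s zmz jz s zmz s sjz s zmz zmz jz s zmz, which concatenate to the answer.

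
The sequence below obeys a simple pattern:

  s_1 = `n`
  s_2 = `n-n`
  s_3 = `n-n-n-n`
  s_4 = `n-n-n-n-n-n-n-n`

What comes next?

Every step duplicates the string with '-' between the halves.
One more doubling of n-n-n-n-n-n-n-n gives the answer.

n-n-n-n-n-n-n-n-n-n-n-n-n-n-n-n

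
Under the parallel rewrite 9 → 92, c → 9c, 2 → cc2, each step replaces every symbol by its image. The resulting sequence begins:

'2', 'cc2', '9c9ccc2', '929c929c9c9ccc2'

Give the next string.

Rewriting the 15 symbols of 929c929c9c9ccc2 one by one yields 92 cc2 92 9c 92 cc2 92 9c 92 9c 92 9c 9c 9c cc2; concatenated:

92cc2929c92cc2929c929c929c9c9ccc2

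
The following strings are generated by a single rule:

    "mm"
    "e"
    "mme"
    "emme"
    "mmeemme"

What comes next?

emmemmeemme

This is a Fibonacci-style word recurrence s(k) = s(k−2)·s(k−1): e.g. mm·e = mme.
The next term joins emme and mmeemme.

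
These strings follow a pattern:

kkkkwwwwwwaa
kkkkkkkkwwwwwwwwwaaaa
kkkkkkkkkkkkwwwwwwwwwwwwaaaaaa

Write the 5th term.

Reading off run lengths: k runs 4, 8, 12; w runs 6, 9, 12; a runs 2, 4, 6 — each is linear in n (n = 1, 2, …).
For term 5, n = 5, so the run lengths are 20, 18, 10.

kkkkkkkkkkkkkkkkkkkkwwwwwwwwwwwwwwwwwwaaaaaaaaaa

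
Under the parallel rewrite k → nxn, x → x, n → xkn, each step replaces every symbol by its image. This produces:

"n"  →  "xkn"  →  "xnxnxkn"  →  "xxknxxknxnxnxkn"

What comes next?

Rewriting the 15 symbols of xxknxxknxnxnxkn one by one yields x x nxn xkn x x nxn xkn x xkn x xkn x nxn xkn; concatenated:

xxnxnxknxxnxnxknxxknxxknxnxnxkn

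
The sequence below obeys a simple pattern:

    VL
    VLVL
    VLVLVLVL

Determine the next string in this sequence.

VLVLVLVLVLVLVLVL

Every step duplicates the string.
One more doubling of VLVLVLVL gives the answer.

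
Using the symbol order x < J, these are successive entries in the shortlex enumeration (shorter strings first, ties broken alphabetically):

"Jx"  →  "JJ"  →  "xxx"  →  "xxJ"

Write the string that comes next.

xJx

The successor of xxJ increments the rightmost position that isn't already J and resets every position after it to x.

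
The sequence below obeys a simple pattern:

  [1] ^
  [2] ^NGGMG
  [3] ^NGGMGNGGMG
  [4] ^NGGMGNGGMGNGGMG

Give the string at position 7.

Every step adds NGGMG to the end: s(k+1) = s(k)·NGGMG.
From ^NGGMGNGGMGNGGMG, 3 further steps: ^NGGMGNGGMGNGGMG → ^NGGMGNGGMGNGGMGNGGMG → ^NGGMGNGGMGNGGMGNGGMGNGGMG → (answer).

^NGGMGNGGMGNGGMGNGGMGNGGMGNGGMG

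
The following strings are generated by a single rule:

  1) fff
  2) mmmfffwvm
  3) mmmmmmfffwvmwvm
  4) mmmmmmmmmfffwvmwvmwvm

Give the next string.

Every step adds mmm to the front and wvm to the end of the previous string.
Applying this once more to mmmmmmmmmfffwvmwvmwvm:

mmmmmmmmmmmmfffwvmwvmwvmwvm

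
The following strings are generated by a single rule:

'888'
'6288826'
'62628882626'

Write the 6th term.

62626262628882626262626

Every step adds 62 to the front and 26 to the end of the previous string.
From 62628882626, 3 further steps: 62628882626 → 626262888262626 → 6262626288826262626 → (answer).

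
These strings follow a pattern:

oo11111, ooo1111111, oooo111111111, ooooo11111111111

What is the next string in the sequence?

The n-th term is n o's then 2n+1 1's, where the shown terms are n = 2, 3, 4, 5.
Setting n = 6 gives 6, 13 characters in each block.

oooooo1111111111111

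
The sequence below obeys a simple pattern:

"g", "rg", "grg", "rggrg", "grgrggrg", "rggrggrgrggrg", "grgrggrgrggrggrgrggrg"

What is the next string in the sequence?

This is a Fibonacci-style word recurrence s(k) = s(k−2)·s(k−1): e.g. g·rg = grg.
Continuing: rggrggrgrggrg · grgrggrgrggrggrgrggrg gives term 8.

rggrggrgrggrggrgrggrgrggrggrgrggrg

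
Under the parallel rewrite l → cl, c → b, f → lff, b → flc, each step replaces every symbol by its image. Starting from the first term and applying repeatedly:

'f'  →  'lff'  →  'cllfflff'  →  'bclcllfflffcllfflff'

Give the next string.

flcbclbclcllfflffcllfflffbclcllfflffcllfflff

Replace each of the 19 characters of bclcllfflffcllfflff in place — flc b cl b cl cl lff lff cl lff lff b cl cl lff lff cl lff lff — and concatenate.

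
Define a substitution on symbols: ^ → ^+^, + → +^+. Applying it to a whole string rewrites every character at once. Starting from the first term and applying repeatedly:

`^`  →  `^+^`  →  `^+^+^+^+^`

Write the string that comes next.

^+^+^+^+^+^+^+^+^+^+^+^+^+^

Rewriting each symbol of ^+^+^+^+^: ^→^+^, +→+^+, ^→^+^, +→+^+, ^→^+^, +→+^+, ^→^+^, +→+^+, ^→^+^, which concatenates to ^+^ +^+ ^+^ +^+ ^+^ +^+ ^+^ +^+ ^+^.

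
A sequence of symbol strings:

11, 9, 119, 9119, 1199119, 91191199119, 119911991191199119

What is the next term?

This is a Fibonacci-style word recurrence s(k) = s(k−2)·s(k−1): e.g. 11·9 = 119.
Continuing: 91191199119 · 119911991191199119 gives term 8.

91191199119119911991191199119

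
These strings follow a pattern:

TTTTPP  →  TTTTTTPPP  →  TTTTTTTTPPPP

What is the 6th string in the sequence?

Reading off run lengths: T runs 4, 6, 8; P runs 2, 3, 4 — each is linear in n, where the shown terms are n = 2, 3, 4.
At n = 7 the blocks have lengths 14, 7.

TTTTTTTTTTTTTTPPPPPPP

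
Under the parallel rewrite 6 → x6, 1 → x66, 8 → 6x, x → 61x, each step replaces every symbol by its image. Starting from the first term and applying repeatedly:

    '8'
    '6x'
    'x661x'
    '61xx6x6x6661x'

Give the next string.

x6x6661x61xx661xx661xx6x6x6x6661x

Applying the rule to each of the 13 symbols of 61xx6x6x6661x gives the pieces x6 x66 61x 61x x6 61x x6 61x x6 x6 x6 x66 61x, which concatenate to the answer.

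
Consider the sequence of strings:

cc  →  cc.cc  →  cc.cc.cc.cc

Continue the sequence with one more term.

cc.cc.cc.cc.cc.cc.cc.cc

Every step duplicates the string with '.' between the halves.
So the next term is two copies of cc.cc.cc.cc with '.' between the halves.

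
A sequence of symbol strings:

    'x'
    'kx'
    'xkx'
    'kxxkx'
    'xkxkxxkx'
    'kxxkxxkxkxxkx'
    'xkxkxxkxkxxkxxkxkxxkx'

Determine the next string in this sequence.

kxxkxxkxkxxkxxkxkxxkxkxxkxxkxkxxkx

This is a Fibonacci-style word recurrence s(k) = s(k−2)·s(k−1): e.g. x·kx = xkx.
So term 8 is kxxkxxkxkxxkx·xkxkxxkxkxxkxxkxkxxkx.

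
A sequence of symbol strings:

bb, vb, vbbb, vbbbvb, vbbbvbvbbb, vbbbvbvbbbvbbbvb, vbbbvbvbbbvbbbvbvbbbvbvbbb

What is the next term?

vbbbvbvbbbvbbbvbvbbbvbvbbbvbbbvbvbbbvbbbvb

Each term (from the third on) is the previous term followed by the one before it: term 3 = vb·bb = vbbb.
So term 8 is vbbbvbvbbbvbbbvbvbbbvbvbbb·vbbbvbvbbbvbbbvb.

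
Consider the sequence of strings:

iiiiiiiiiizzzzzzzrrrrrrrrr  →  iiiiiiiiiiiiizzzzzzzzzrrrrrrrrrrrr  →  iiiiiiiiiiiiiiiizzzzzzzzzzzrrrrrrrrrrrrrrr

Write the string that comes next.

iiiiiiiiiiiiiiiiiiizzzzzzzzzzzzzrrrrrrrrrrrrrrrrrr

Reading off run lengths: i runs 10, 13, 16; z runs 7, 9, 11; r runs 9, 12, 15 — each is linear in n, where the shown terms are n = 3, 4, 5.
For the next term, n = 6, so the run lengths are 19, 13, 18.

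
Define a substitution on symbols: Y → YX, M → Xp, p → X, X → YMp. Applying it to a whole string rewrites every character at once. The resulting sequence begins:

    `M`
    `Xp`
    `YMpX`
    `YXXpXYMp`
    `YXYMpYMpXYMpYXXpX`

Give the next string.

Replace each of the 17 characters of YXYMpYMpXYMpYXXpX in place — YX YMp YX Xp X YX Xp X YMp YX Xp X YX YMp YMp X YMp — and concatenate.

YXYMpYXXpXYXXpXYMpYXXpXYXYMpYMpXYMp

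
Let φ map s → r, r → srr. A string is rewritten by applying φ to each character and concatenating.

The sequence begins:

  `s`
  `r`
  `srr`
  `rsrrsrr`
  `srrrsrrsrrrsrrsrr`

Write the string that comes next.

rsrrsrrsrrrsrrsrrrsrrsrrsrrrsrrsrrrsrrsrr

φ(srrrsrrsrrrsrrsrr) expands symbol-by-symbol to r srr srr srr r srr srr r srr srr srr r srr srr r srr srr; joining the 17 pieces gives the next term.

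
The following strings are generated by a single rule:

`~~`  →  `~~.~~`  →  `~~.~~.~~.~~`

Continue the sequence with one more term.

~~.~~.~~.~~.~~.~~.~~.~~

Each string is two copies of the previous one joined by '.'.
So the next term is two copies of ~~.~~.~~.~~ with '.' between the halves.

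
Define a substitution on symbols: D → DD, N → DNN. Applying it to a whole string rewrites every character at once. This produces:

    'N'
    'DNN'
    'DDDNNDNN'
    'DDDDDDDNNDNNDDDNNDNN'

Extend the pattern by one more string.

Replace each of the 20 characters of DDDDDDDNNDNNDDDNNDNN in place — DD DD DD DD DD DD DD DNN DNN DD DNN DNN DD DD DD DNN DNN DD DNN DNN — and concatenate.

DDDDDDDDDDDDDDDNNDNNDDDNNDNNDDDDDDDNNDNNDDDNNDNN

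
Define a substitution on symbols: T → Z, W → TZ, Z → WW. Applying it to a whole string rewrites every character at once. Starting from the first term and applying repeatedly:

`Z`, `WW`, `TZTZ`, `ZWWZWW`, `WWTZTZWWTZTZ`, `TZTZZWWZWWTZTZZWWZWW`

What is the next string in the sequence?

ZWWZWWWWTZTZWWTZTZZWWZWWWWTZTZWWTZTZ

Replace each of the 20 characters of TZTZZWWZWWTZTZZWWZWW in place — Z WW Z WW WW TZ TZ WW TZ TZ Z WW Z WW WW TZ TZ WW TZ TZ — and concatenate.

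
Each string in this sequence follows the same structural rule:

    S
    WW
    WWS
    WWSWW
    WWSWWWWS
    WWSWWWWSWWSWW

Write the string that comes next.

This is a Fibonacci-style word recurrence s(k) = s(k−1)·s(k−2): e.g. WW·S = WWS.
So term 7 is WWSWWWWSWWSWW·WWSWWWWS.

WWSWWWWSWWSWWWWSWWWWS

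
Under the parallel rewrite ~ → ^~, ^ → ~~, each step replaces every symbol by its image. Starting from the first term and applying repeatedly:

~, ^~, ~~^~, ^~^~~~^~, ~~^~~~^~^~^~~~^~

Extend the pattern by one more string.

^~^~~~^~^~^~~~^~~~^~~~^~^~^~~~^~

φ(~~^~~~^~^~^~~~^~) expands symbol-by-symbol to ^~ ^~ ~~ ^~ ^~ ^~ ~~ ^~ ~~ ^~ ~~ ^~ ^~ ^~ ~~ ^~; joining the 16 pieces gives the next term.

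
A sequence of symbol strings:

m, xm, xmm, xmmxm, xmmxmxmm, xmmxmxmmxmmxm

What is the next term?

xmmxmxmmxmmxmxmmxmxmm

From term 3 onward, concatenate the last term with the second-to-last: xm·m = xmm, xmm·xm = xmmxm, …
The next term joins xmmxmxmmxmmxm and xmmxmxmm.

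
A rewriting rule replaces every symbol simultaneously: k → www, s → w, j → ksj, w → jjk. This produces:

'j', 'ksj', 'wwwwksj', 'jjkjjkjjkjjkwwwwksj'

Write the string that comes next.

Rewriting the 19 symbols of jjkjjkjjkjjkwwwwksj one by one yields ksj ksj www ksj ksj www ksj ksj www ksj ksj www jjk jjk jjk jjk www w ksj; concatenated:

ksjksjwwwksjksjwwwksjksjwwwksjksjwwwjjkjjkjjkjjkwwwwksj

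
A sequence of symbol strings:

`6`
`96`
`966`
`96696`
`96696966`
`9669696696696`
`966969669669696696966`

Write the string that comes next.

This is a Fibonacci-style word recurrence s(k) = s(k−1)·s(k−2): e.g. 96·6 = 966.
The next term joins 966969669669696696966 and 9669696696696.

9669696696696966969669669696696696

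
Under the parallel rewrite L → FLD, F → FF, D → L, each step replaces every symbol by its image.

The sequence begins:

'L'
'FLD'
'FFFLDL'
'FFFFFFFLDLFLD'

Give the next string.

Rewriting the 13 symbols of FFFFFFFLDLFLD one by one yields FF FF FF FF FF FF FF FLD L FLD FF FLD L; concatenated:

FFFFFFFFFFFFFFFLDLFLDFFFLDL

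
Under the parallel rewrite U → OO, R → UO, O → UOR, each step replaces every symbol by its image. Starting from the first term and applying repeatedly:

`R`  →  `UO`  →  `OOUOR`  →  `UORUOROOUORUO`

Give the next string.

OOUORUOOOUORUOUORUOROOUORUOOOUOR

φ(UORUOROOUORUO) expands symbol-by-symbol to OO UOR UO OO UOR UO UOR UOR OO UOR UO OO UOR; joining the 13 pieces gives the next term.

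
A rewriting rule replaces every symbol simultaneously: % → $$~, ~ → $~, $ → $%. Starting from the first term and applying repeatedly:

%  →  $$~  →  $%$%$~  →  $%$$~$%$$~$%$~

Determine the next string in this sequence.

$%$$~$%$%$~$%$$~$%$%$~$%$$~$%$~

Applying the rule to each of the 14 symbols of $%$$~$%$$~$%$~ gives the pieces $% $$~ $% $% $~ $% $$~ $% $% $~ $% $$~ $% $~, which concatenate to the answer.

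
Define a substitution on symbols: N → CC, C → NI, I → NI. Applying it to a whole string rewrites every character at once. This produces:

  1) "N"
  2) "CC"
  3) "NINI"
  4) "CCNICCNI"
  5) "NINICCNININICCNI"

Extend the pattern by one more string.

Replace each of the 16 characters of NINICCNININICCNI in place — CC NI CC NI NI NI CC NI CC NI CC NI NI NI CC NI — and concatenate.

CCNICCNININICCNICCNICCNININICCNI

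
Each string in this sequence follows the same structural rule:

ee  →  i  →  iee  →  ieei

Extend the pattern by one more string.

ieeiiee

From term 3 onward, concatenate the last term with the second-to-last: i·ee = iee, iee·i = ieei, …
The next term joins ieei and iee.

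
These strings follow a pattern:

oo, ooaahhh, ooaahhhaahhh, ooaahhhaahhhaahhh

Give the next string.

ooaahhhaahhhaahhhaahhh

The strings grow by a fixed suffix aahhh each time.
So the next term is ooaahhhaahhhaahhh·aahhh.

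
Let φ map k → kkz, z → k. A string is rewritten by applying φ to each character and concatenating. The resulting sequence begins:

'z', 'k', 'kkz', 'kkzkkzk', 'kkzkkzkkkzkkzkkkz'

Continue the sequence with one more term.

Replace each of the 17 characters of kkzkkzkkkzkkzkkkz in place — kkz kkz k kkz kkz k kkz kkz kkz k kkz kkz k kkz kkz kkz k — and concatenate.

kkzkkzkkkzkkzkkkzkkzkkzkkkzkkzkkkzkkzkkzk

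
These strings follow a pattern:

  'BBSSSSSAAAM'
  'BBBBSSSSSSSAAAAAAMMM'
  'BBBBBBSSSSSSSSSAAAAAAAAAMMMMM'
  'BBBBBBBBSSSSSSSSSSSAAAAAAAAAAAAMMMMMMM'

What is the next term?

Each string has the form B^{2n} S^{2n+3} A^{3n} M^{2n-1} (n = 1, 2, …).
Setting n = 5 gives 10, 13, 15, 9 characters in each block.

BBBBBBBBBBSSSSSSSSSSSSSAAAAAAAAAAAAAAAMMMMMMMMM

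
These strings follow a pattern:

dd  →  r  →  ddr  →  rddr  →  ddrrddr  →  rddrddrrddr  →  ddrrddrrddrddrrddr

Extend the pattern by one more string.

rddrddrrddrddrrddrrddrddrrddr

Each term (from the third on) is the two preceding terms concatenated in order: term 3 = dd·r = ddr.
The next term joins rddrddrrddr and ddrrddrrddrddrrddr.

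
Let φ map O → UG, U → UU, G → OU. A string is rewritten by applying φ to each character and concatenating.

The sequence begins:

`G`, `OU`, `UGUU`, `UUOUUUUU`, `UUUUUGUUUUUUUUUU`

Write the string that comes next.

Rewriting the 16 symbols of UUUUUGUUUUUUUUUU one by one yields UU UU UU UU UU OU UU UU UU UU UU UU UU UU UU UU; concatenated:

UUUUUUUUUUOUUUUUUUUUUUUUUUUUUUUU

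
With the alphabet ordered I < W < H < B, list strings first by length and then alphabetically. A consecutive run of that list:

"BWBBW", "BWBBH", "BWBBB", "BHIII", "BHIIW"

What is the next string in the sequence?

BHIIH

Treat BHIIW as a base-4 numeral over the given alphabet and add one, carrying through any trailing B's.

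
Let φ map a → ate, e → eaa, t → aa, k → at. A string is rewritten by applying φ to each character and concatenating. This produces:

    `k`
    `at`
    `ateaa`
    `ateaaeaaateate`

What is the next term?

Rewriting the 14 symbols of ateaaeaaateate one by one yields ate aa eaa ate ate eaa ate ate ate aa eaa ate aa eaa; concatenated:

ateaaeaaateateeaaateateateaaeaaateaaeaa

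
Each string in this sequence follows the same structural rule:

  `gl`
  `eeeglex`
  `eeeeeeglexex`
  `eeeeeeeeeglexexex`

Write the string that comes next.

eeeeeeeeeeeeglexexexex

s(k+1) = eee·s(k)·ex, so each term gains eee as a prefix and ex as a suffix.
One more step from eeeeeeeeeglexexex gives the answer.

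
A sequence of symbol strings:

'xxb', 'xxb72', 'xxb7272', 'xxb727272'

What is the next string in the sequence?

Every step adds 72 to the end: s(k+1) = s(k)·72.
One more step from xxb727272 gives the answer.

xxb72727272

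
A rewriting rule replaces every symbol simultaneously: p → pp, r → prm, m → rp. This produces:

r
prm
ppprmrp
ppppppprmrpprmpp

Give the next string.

Applying the rule to each of the 16 symbols of ppppppprmrpprmpp gives the pieces pp pp pp pp pp pp pp prm rp prm pp pp prm rp pp pp, which concatenate to the answer.

ppppppppppppppprmrpprmppppprmrppppp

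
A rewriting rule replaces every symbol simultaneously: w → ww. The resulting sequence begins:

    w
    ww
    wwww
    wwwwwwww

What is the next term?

wwwwwwwwwwwwwwww

Rewriting each symbol of wwwwwwww: w→ww, w→ww, w→ww, w→ww, w→ww, w→ww, w→ww, w→ww, which concatenates to ww ww ww ww ww ww ww ww.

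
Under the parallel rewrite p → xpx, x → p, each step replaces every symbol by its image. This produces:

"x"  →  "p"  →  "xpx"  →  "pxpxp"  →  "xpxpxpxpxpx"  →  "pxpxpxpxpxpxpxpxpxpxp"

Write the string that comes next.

xpxpxpxpxpxpxpxpxpxpxpxpxpxpxpxpxpxpxpxpxpx

Applying the rule to each of the 21 symbols of pxpxpxpxpxpxpxpxpxpxp gives the pieces xpx p xpx p xpx p xpx p xpx p xpx p xpx p xpx p xpx p xpx p xpx, which concatenate to the answer.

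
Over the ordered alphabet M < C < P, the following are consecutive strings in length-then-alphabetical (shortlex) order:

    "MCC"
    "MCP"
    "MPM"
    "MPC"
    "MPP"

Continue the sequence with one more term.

Find the rightmost character of MPP below P, bump it to the next letter, and reset everything to its right to M.

CMM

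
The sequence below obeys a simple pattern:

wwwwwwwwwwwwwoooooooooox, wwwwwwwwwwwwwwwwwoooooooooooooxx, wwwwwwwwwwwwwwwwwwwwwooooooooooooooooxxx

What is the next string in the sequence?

wwwwwwwwwwwwwwwwwwwwwwwwwoooooooooooooooooooxxxx

Each string has the form w^{4n+1} o^{3n+1} x^{n-2}, where the shown terms are n = 3, 4, 5.
Setting n = 6 gives 25, 19, 4 characters in each block.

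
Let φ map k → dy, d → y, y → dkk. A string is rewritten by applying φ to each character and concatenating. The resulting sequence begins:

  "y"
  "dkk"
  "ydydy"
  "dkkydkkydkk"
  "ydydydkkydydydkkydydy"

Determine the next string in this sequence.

dkkydkkydkkydydydkkydkkydkkydydydkkydkkydkk

Replace each of the 21 characters of ydydydkkydydydkkydydy in place — dkk y dkk y dkk y dy dy dkk y dkk y dkk y dy dy dkk y dkk y dkk — and concatenate.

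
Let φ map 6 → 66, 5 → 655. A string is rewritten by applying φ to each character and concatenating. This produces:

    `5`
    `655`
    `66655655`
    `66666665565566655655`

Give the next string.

Applying the rule to each of the 20 symbols of 66666665565566655655 gives the pieces 66 66 66 66 66 66 66 655 655 66 655 655 66 66 66 655 655 66 655 655, which concatenate to the answer.

666666666666666556556665565566666665565566655655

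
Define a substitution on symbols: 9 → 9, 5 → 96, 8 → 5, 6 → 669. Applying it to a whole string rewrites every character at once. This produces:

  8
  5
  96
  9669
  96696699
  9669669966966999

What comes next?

96696699669669996696699669669999

Replace each of the 16 characters of 9669669966966999 in place — 9 669 669 9 669 669 9 9 669 669 9 669 669 9 9 9 — and concatenate.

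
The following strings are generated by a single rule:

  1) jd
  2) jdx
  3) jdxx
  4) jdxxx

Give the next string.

jdxxxx

The strings grow by a fixed suffix x each time.
One more step from jdxxx gives the answer.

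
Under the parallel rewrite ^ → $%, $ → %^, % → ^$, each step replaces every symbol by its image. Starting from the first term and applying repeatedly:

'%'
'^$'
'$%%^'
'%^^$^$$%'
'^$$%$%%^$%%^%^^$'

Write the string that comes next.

$%%^%^^$%^^$^$$%%^^$^$$%^$$%$%%^

Applying the rule to each of the 16 symbols of ^$$%$%%^$%%^%^^$ gives the pieces $% %^ %^ ^$ %^ ^$ ^$ $% %^ ^$ ^$ $% ^$ $% $% %^, which concatenate to the answer.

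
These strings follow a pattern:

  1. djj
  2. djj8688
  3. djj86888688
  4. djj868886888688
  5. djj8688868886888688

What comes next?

Every step adds 8688 to the end: s(k+1) = s(k)·8688.
Applying this once more to djj8688868886888688:

djj86888688868886888688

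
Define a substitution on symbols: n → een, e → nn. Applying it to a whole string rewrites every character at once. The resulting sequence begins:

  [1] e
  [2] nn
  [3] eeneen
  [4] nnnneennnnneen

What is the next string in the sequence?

eeneeneeneennnnneeneeneeneeneennnnneen

Replace each of the 14 characters of nnnneennnnneen in place — een een een een nn nn een een een een een nn nn een — and concatenate.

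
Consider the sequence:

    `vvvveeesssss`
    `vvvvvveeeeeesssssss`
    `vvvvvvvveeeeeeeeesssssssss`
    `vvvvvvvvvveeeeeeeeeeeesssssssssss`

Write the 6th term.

vvvvvvvvvvvvvveeeeeeeeeeeeeeeeeesssssssssssssss

Reading off run lengths: v runs 4, 6, 8, 10; e runs 3, 6, 9, 12; s runs 5, 7, 9, 11 — each is linear in n (n = 1, 2, …).
For term 6, n = 6, so the run lengths are 14, 18, 15.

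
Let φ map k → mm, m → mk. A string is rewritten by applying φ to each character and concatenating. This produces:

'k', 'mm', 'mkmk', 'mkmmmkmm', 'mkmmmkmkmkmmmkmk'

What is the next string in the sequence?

mkmmmkmkmkmmmkmmmkmmmkmkmkmmmkmm

Replace each of the 16 characters of mkmmmkmkmkmmmkmk in place — mk mm mk mk mk mm mk mm mk mm mk mk mk mm mk mm — and concatenate.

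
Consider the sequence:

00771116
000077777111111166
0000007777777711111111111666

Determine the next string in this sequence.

00000000777777777771111111111111116666

Reading off run lengths: 0 runs 2, 4, 6; 7 runs 2, 5, 8; 1 runs 3, 7, 11; 6 runs 1, 2, 3 — each is linear in n (n = 1, 2, …).
For the next term, n = 4, so the run lengths are 8, 11, 15, 4.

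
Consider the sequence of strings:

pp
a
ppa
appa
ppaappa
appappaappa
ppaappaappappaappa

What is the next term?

Each term (from the third on) is the two preceding terms concatenated in order: term 3 = pp·a = ppa.
Continuing: appappaappa · ppaappaappappaappa gives term 8.

appappaappappaappaappappaappa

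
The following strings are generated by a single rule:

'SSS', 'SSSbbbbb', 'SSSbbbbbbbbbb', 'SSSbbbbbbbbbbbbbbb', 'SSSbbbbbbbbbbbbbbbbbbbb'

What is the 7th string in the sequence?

SSSbbbbbbbbbbbbbbbbbbbbbbbbbbbbbb

Every step adds bbbbb to the end: s(k+1) = s(k)·bbbbb.
From SSSbbbbbbbbbbbbbbbbbbbb, 2 further steps: SSSbbbbbbbbbbbbbbbbbbbb → SSSbbbbbbbbbbbbbbbbbbbbbbbbb → (answer).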